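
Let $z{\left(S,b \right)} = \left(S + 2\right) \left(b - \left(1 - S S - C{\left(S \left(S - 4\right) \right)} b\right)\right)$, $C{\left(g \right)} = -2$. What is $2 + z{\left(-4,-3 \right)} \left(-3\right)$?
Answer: $110$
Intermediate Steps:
$z{\left(S,b \right)} = \left(2 + S\right) \left(-1 + S^{2} - b\right)$ ($z{\left(S,b \right)} = \left(S + 2\right) \left(b - \left(1 + 2 b - S S\right)\right) = \left(2 + S\right) \left(b - \left(1 - S^{2} + 2 b\right)\right) = \left(2 + S\right) \left(-1 + S^{2} - b\right)$)
$2 + z{\left(-4,-3 \right)} \left(-3\right) = 2 + \left(-2 + \left(-4\right)^{3} - -4 - -6 + 2 \left(-4\right)^{2} - \left(-4\right) \left(-3\right)\right) \left(-3\right) = 2 + \left(-2 - 64 + 4 + 6 + 2 \cdot 16 - 12\right) \left(-3\right) = 2 + \left(-2 - 64 + 4 + 6 + 32 - 12\right) \left(-3\right) = 2 - -108 = 2 + 108 = 110$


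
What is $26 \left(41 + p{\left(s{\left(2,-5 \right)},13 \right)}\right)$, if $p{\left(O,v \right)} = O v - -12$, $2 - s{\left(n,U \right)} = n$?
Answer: $1378$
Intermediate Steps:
$s{\left(n,U \right)} = 2 - n$
$p{\left(O,v \right)} = 12 + O v$ ($p{\left(O,v \right)} = O v + 12 = 12 + O v$)
$26 \left(41 + p{\left(s{\left(2,-5 \right)},13 \right)}\right) = 26 \left(41 + \left(12 + \left(2 - 2\right) 13\right)\right) = 26 \left(41 + \left(12 + 0 \cdot 13\right)\right) = 26 \left(41 + \left(12 + 0\right)\right) = 26 \left(41 + 12\right) = 26 \cdot 53 = 1378$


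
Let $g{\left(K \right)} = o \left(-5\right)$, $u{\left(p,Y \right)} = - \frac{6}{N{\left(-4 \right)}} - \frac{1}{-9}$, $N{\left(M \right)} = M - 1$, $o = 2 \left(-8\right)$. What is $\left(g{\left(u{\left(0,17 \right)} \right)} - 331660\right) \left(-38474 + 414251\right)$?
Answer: $-124600137660$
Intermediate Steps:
$o = -16$
$N{\left(M \right)} = -1 + M$
$u{\left(p,Y \right)} = \frac{59}{45}$ ($u{\left(p,Y \right)} = - \frac{6}{-1 - 4} - \frac{1}{-9} = - \frac{6}{-5} - - \frac{1}{9} = \left(-6\right) \left(- \frac{1}{5}\right) + \frac{1}{9} = \frac{6}{5} + \frac{1}{9} = \frac{59}{45}$)
$g{\left(K \right)} = 80$ ($g{\left(K \right)} = \left(-16\right) \left(-5\right) = 80$)
$\left(g{\left(u{\left(0,17 \right)} \right)} - 331660\right) \left(-38474 + 414251\right) = \left(80 - 331660\right) \left(-38474 + 414251\right) = \left(-331580\right) 375777 = -124600137660$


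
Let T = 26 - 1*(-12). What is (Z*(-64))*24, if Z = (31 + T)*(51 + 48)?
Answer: -10492416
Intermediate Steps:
T = 38 (T = 26 + 12 = 38)
Z = 6831 (Z = (31 + 38)*(51 + 48) = 69*99 = 6831)
(Z*(-64))*24 = (6831*(-64))*24 = -437184*24 = -10492416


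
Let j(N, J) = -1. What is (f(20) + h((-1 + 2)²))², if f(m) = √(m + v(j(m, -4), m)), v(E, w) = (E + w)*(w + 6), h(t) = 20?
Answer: (20 + √514)² ≈ 1820.9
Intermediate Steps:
v(E, w) = (6 + w)*(E + w) (v(E, w) = (E + w)*(6 + w) = (6 + w)*(E + w))
f(m) = √(-6 + m² + 6*m) (f(m) = √(m + (m² + 6*(-1) + 6*m - m)) = √(m + (m² - 6 + 6*m - m)) = √(m + (-6 + m² + 5*m)) = √(-6 + m² + 6*m))
(f(20) + h((-1 + 2)²))² = (√(-6 + 20² + 6*20) + 20)² = (√(-6 + 400 + 120) + 20)² = (√514 + 20)² = (20 + √514)²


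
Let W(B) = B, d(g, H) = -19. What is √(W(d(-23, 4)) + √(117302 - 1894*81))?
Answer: √(-19 + 4*I*√2257) ≈ 9.2731 + 10.246*I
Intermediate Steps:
√(W(d(-23, 4)) + √(117302 - 1894*81)) = √(-19 + √(117302 - 1894*81)) = √(-19 + √(117302 - 153414)) = √(-19 + √(-36112)) = √(-19 + 4*I*√2257)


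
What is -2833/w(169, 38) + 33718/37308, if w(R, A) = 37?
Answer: -52222999/690198 ≈ -75.664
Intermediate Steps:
-2833/w(169, 38) + 33718/37308 = -2833/37 + 33718/37308 = -2833*1/37 + 33718*(1/37308) = -2833/37 + 16859/18654 = -52222999/690198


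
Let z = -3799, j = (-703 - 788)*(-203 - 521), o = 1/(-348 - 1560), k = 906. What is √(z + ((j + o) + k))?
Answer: √108869188231/318 ≈ 1037.6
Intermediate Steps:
o = -1/1908 (o = 1/(-1908) = -1/1908 ≈ -0.00052411)
j = 1079484 (j = -1491*(-724) = 1079484)
√(z + ((j + o) + k)) = √(-3799 + ((1079484 - 1/1908) + 906)) = √(-3799 + (2059655471/1908 + 906)) = √(-3799 + 2061384119/1908) = √(2054135627/1908) = √108869188231/318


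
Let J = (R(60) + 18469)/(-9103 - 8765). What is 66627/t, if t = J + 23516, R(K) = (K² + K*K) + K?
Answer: 1190491236/420158159 ≈ 2.8334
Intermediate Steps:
R(K) = K + 2*K² (R(K) = (K² + K²) + K = 2*K² + K = K + 2*K²)
J = -25729/17868 (J = (60*(1 + 2*60) + 18469)/(-9103 - 8765) = (60*(1 + 120) + 18469)/(-17868) = (60*121 + 18469)*(-1/17868) = (7260 + 18469)*(-1/17868) = 25729*(-1/17868) = -25729/17868 ≈ -1.4399)
t = 420158159/17868 (t = -25729/17868 + 23516 = 420158159/17868 ≈ 23515.)
66627/t = 66627/(420158159/17868) = 66627*(17868/420158159) = 1190491236/420158159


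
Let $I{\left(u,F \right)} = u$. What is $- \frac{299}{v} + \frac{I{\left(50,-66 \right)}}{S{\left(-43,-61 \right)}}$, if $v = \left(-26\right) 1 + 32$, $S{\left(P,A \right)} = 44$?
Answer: $- \frac{1607}{33} \approx -48.697$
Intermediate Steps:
$v = 6$ ($v = -26 + 32 = 6$)
$- \frac{299}{v} + \frac{I{\left(50,-66 \right)}}{S{\left(-43,-61 \right)}} = - \frac{299}{6} + \frac{50}{44} = \left(-299\right) \frac{1}{6} + 50 \cdot \frac{1}{44} = - \frac{299}{6} + \frac{25}{22} = - \frac{1607}{33}$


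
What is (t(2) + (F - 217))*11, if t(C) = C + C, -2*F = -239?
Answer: -2057/2 ≈ -1028.5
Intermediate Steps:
F = 239/2 (F = -1/2*(-239) = 239/2 ≈ 119.50)
t(C) = 2*C
(t(2) + (F - 217))*11 = (2*2 + (239/2 - 217))*11 = (4 - 195/2)*11 = -187/2*11 = -2057/2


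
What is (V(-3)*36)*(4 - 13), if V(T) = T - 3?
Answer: 1944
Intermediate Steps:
V(T) = -3 + T
(V(-3)*36)*(4 - 13) = ((-3 - 3)*36)*(4 - 13) = -6*36*(-9) = -216*(-9) = 1944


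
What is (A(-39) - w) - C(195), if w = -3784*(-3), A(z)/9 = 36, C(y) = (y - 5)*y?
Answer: -48078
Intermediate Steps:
C(y) = y*(-5 + y) (C(y) = (-5 + y)*y = y*(-5 + y))
A(z) = 324 (A(z) = 9*36 = 324)
w = 11352
(A(-39) - w) - C(195) = (324 - 1*11352) - 195*(-5 + 195) = (324 - 11352) - 195*190 = -11028 - 1*37050 = -11028 - 37050 = -48078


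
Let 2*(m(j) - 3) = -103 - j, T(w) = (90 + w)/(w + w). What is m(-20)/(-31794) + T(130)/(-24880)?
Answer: 864479/734532240 ≈ 0.0011769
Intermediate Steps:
T(w) = (90 + w)/(2*w) (T(w) = (90 + w)/((2*w)) = (90 + w)*(1/(2*w)) = (90 + w)/(2*w))
m(j) = -97/2 - j/2 (m(j) = 3 + (-103 - j)/2 = 3 + (-103/2 - j/2) = -97/2 - j/2)
m(-20)/(-31794) + T(130)/(-24880) = (-97/2 - 1/2*(-20))/(-31794) + ((1/2)*(90 + 130)/130)/(-24880) = (-97/2 + 10)*(-1/31794) + ((1/2)*(1/130)*220)*(-1/24880) = -77/2*(-1/31794) + (11/13)*(-1/24880) = 11/9084 - 11/323440 = 864479/734532240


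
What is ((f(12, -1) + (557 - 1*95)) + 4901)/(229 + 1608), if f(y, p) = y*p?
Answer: 5351/1837 ≈ 2.9129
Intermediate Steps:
f(y, p) = p*y
((f(12, -1) + (557 - 1*95)) + 4901)/(229 + 1608) = ((-1*12 + (557 - 1*95)) + 4901)/(229 + 1608) = ((-12 + (557 - 95)) + 4901)/1837 = ((-12 + 462) + 4901)*(1/1837) = (450 + 4901)*(1/1837) = 5351*(1/1837) = 5351/1837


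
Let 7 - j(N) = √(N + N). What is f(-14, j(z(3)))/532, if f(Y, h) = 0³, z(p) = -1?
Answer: 0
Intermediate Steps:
j(N) = 7 - √2*√N (j(N) = 7 - √(N + N) = 7 - √(2*N) = 7 - √2*√N)
f(Y, h) = 0
f(-14, j(z(3)))/532 = 0/532 = 0*(1/532) = 0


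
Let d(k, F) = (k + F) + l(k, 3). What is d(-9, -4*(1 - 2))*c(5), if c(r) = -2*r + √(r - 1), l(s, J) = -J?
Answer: 64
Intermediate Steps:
c(r) = √(-1 + r) - 2*r (c(r) = -2*r + √(-1 + r) = √(-1 + r) - 2*r)
d(k, F) = -3 + F + k (d(k, F) = (k + F) - 1*3 = (F + k) - 3 = -3 + F + k)
d(-9, -4*(1 - 2))*c(5) = (-3 - 4*(1 - 2) - 9)*(√(-1 + 5) - 2*5) = (-3 - 4*(-1) - 9)*(√4 - 10) = (-3 + 4 - 9)*(2 - 10) = -8*(-8) = 64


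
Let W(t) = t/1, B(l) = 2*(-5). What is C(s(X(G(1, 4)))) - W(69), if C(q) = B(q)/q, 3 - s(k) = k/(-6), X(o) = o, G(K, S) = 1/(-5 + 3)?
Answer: -507/7 ≈ -72.429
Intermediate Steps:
G(K, S) = -1/2 (G(K, S) = 1/(-2) = -1/2)
s(k) = 3 + k/6 (s(k) = 3 - k/(-6) = 3 - k*(-1)/6 = 3 - (-1)*k/6 = 3 + k/6)
B(l) = -10
W(t) = t (W(t) = t*1 = t)
C(q) = -10/q
C(s(X(G(1, 4)))) - W(69) = -10/(3 + (1/6)*(-1/2)) - 1*69 = -10/(3 - 1/12) - 69 = -10/35/12 - 69 = -10*12/35 - 69 = -24/7 - 69 = -507/7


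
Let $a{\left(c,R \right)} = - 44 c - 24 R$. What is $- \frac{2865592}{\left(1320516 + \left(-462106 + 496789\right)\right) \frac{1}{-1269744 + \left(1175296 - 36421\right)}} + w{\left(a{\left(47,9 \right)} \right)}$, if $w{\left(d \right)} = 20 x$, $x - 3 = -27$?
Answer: $\frac{3372672648}{12209} \approx 2.7625 \cdot 10^{5}$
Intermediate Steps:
$x = -24$ ($x = 3 - 27 = -24$)
$w{\left(d \right)} = -480$ ($w{\left(d \right)} = 20 \left(-24\right) = -480$)
$- \frac{2865592}{\left(1320516 + \left(-462106 + 496789\right)\right) \frac{1}{-1269744 + \left(1175296 - 36421\right)}} + w{\left(a{\left(47,9 \right)} \right)} = - \frac{2865592}{\left(1320516 + \left(-462106 + 496789\right)\right) \frac{1}{-1269744 + \left(1175296 - 36421\right)}} - 480 = - \frac{2865592}{\left(1320516 + 34683\right) \frac{1}{-1269744 + \left(1175296 - 36421\right)}} - 480 = - \frac{2865592}{1355199 \frac{1}{-1269744 + 1138875}} - 480 = - \frac{2865592}{1355199 \frac{1}{-130869}} - 480 = - \frac{2865592}{1355199 \left(- \frac{1}{130869}\right)} - 480 = - \frac{2865592}{- \frac{12209}{1179}} - 480 = \left(-2865592\right) \left(- \frac{1179}{12209}\right) - 480 = \frac{3378532968}{12209} - 480 = \frac{3372672648}{12209}$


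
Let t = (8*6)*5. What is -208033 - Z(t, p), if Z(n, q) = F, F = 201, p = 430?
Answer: -208234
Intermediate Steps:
t = 240 (t = 48*5 = 240)
Z(n, q) = 201
-208033 - Z(t, p) = -208033 - 1*201 = -208033 - 201 = -208234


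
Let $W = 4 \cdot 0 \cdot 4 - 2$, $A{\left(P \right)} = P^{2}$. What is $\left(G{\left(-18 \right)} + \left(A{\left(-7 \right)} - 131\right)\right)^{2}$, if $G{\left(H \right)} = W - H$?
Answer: $4356$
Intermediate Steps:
$W = -2$ ($W = 0 \cdot 4 - 2 = 0 - 2 = -2$)
$G{\left(H \right)} = -2 - H$
$\left(G{\left(-18 \right)} + \left(A{\left(-7 \right)} - 131\right)\right)^{2} = \left(\left(-2 - -18\right) + \left(\left(-7\right)^{2} - 131\right)\right)^{2} = \left(\left(-2 + 18\right) + \left(49 - 131\right)\right)^{2} = \left(16 - 82\right)^{2} = \left(-66\right)^{2} = 4356$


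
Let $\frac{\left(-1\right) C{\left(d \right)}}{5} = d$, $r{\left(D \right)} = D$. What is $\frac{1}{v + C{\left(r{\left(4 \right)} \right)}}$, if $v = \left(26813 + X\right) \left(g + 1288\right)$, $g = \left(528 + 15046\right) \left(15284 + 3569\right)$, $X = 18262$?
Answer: $\frac{1}{13234827293230} \approx 7.5558 \cdot 10^{-14}$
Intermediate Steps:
$g = 293616622$ ($g = 15574 \cdot 18853 = 293616622$)
$C{\left(d \right)} = - 5 d$
$v = 13234827293250$ ($v = \left(26813 + 18262\right) \left(293616622 + 1288\right) = 45075 \cdot 293617910 = 13234827293250$)
$\frac{1}{v + C{\left(r{\left(4 \right)} \right)}} = \frac{1}{13234827293250 - 20} = \frac{1}{13234827293230}$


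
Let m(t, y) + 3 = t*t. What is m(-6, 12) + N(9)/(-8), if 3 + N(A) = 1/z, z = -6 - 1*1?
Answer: 935/28 ≈ 33.393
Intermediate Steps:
z = -7 (z = -6 - 1 = -7)
m(t, y) = -3 + t**2 (m(t, y) = -3 + t*t = -3 + t**2)
N(A) = -22/7 (N(A) = -3 + 1/(-7) = -3 - 1/7 = -22/7)
m(-6, 12) + N(9)/(-8) = (-3 + (-6)**2) - 22/7/(-8) = (-3 + 36) - 1/8*(-22/7) = 33 + 11/28 = 935/28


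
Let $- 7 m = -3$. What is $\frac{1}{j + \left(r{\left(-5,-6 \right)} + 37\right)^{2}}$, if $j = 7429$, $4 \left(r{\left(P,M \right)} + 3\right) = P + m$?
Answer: $\frac{49}{416921} \approx 0.00011753$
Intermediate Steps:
$m = \frac{3}{7}$ ($m = \left(- \frac{1}{7}\right) \left(-3\right) = \frac{3}{7} \approx 0.42857$)
$r{\left(P,M \right)} = - \frac{81}{28} + \frac{P}{4}$ ($r{\left(P,M \right)} = -3 + \frac{P + \frac{3}{7}}{4} = -3 + \frac{\frac{3}{7} + P}{4} = -3 + \left(\frac{3}{28} + \frac{P}{4}\right) = - \frac{81}{28} + \frac{P}{4}$)
$\frac{1}{j + \left(r{\left(-5,-6 \right)} + 37\right)^{2}} = \frac{1}{7429 + \left(\left(- \frac{81}{28} + \frac{1}{4} \left(-5\right)\right) + 37\right)^{2}} = \frac{1}{7429 + \left(\left(- \frac{81}{28} - \frac{5}{4}\right) + 37\right)^{2}} = \frac{1}{7429 + \left(- \frac{29}{7} + 37\right)^{2}} = \frac{1}{7429 + \left(\frac{230}{7}\right)^{2}} = \frac{1}{7429 + \frac{52900}{49}} = \frac{1}{\frac{416921}{49}} = \frac{49}{416921}$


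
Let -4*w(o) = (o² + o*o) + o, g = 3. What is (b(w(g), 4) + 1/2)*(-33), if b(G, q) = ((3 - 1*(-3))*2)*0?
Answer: -33/2 ≈ -16.500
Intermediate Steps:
w(o) = -o²/2 - o/4 (w(o) = -((o² + o*o) + o)/4 = -((o² + o²) + o)/4 = -(2*o² + o)/4 = -(o + 2*o²)/4 = -o²/2 - o/4)
b(G, q) = 0 (b(G, q) = ((3 + 3)*2)*0 = (6*2)*0 = 12*0 = 0)
(b(w(g), 4) + 1/2)*(-33) = (0 + 1/2)*(-33) = (0 + ½)*(-33) = (½)*(-33) = -33/2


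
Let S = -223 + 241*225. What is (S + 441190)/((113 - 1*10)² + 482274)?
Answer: 495192/492883 ≈ 1.0047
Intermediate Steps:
S = 54002 (S = -223 + 54225 = 54002)
(S + 441190)/((113 - 1*10)² + 482274) = (54002 + 441190)/((113 - 1*10)² + 482274) = 495192/((113 - 10)² + 482274) = 495192/(103² + 482274) = 495192/(10609 + 482274) = 495192/492883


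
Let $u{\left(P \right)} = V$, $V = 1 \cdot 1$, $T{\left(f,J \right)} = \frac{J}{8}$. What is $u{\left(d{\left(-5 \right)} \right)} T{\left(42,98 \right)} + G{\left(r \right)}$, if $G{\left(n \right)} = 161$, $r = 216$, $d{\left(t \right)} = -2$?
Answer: $\frac{693}{4} \approx 173.25$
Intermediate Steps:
$T{\left(f,J \right)} = \frac{J}{8}$ ($T{\left(f,J \right)} = J \frac{1}{8} = \frac{J}{8}$)
$V = 1$
$u{\left(P \right)} = 1$
$u{\left(d{\left(-5 \right)} \right)} T{\left(42,98 \right)} + G{\left(r \right)} = 1 \cdot \frac{1}{8} \cdot 98 + 161 = 1 \cdot \frac{49}{4} + 161 = \frac{49}{4} + 161 = \frac{693}{4}$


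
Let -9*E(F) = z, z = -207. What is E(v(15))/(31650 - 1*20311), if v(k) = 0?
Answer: 1/493 ≈ 0.0020284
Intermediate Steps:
E(F) = 23 (E(F) = -1/9*(-207) = 23)
E(v(15))/(31650 - 1*20311) = 23/(31650 - 1*20311) = 23/(31650 - 20311) = 23/11339 = 23*(1/11339) = 1/493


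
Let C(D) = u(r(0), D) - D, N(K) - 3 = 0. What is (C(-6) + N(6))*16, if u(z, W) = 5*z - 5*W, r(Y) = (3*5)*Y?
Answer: 624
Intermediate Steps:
N(K) = 3 (N(K) = 3 + 0 = 3)
r(Y) = 15*Y
u(z, W) = -5*W + 5*z
C(D) = -6*D (C(D) = (-5*D + 5*(15*0)) - D = (-5*D + 5*0) - D = (-5*D + 0) - D = -5*D - D = -6*D)
(C(-6) + N(6))*16 = (-6*(-6) + 3)*16 = (36 + 3)*16 = 39*16 = 624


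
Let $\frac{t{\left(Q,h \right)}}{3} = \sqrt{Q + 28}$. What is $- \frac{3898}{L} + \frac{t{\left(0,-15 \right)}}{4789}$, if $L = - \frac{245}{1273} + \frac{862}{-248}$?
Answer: $\frac{615307096}{579043} + \frac{6 \sqrt{7}}{4789} \approx 1062.6$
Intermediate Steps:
$L = - \frac{579043}{157852}$ ($L = \left(-245\right) \frac{1}{1273} + 862 \left(- \frac{1}{248}\right) = - \frac{245}{1273} - \frac{431}{124} = - \frac{579043}{157852} \approx -3.6683$)
$t{\left(Q,h \right)} = 3 \sqrt{28 + Q}$ ($t{\left(Q,h \right)} = 3 \sqrt{Q + 28} = 3 \sqrt{28 + Q}$)
$- \frac{3898}{L} + \frac{t{\left(0,-15 \right)}}{4789} = - \frac{3898}{- \frac{579043}{157852}} + \frac{3 \sqrt{28 + 0}}{4789} = \left(-3898\right) \left(- \frac{157852}{579043}\right) + 3 \sqrt{28} \cdot \frac{1}{4789} = \frac{615307096}{579043} + 3 \cdot 2 \sqrt{7} \cdot \frac{1}{4789} = \frac{615307096}{579043} + 6 \sqrt{7} \cdot \frac{1}{4789} = \frac{615307096}{579043} + \frac{6 \sqrt{7}}{4789}$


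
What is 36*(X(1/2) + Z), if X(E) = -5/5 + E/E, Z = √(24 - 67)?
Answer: 36*I*√43 ≈ 236.07*I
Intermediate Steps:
Z = I*√43 (Z = √(-43) = I*√43 ≈ 6.5574*I)
X(E) = 0 (X(E) = -5*⅕ + 1 = -1 + 1 = 0)
36*(X(1/2) + Z) = 36*(0 + I*√43) = 36*(I*√43) = 36*I*√43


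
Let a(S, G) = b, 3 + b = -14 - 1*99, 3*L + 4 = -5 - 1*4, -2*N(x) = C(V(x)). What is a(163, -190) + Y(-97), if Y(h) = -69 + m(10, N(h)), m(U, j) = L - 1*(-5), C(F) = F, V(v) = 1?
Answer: -553/3 ≈ -184.33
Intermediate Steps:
N(x) = -½ (N(x) = -½*1 = -½)
L = -13/3 (L = -4/3 + (-5 - 1*4)/3 = -4/3 + (-5 - 4)/3 = -4/3 + (⅓)*(-9) = -4/3 - 3 = -13/3 ≈ -4.3333)
b = -116 (b = -3 + (-14 - 1*99) = -3 + (-14 - 99) = -3 - 113 = -116)
m(U, j) = ⅔ (m(U, j) = -13/3 - 1*(-5) = -13/3 + 5 = ⅔)
Y(h) = -205/3 (Y(h) = -69 + ⅔ = -205/3)
a(S, G) = -116
a(163, -190) + Y(-97) = -116 - 205/3 = -553/3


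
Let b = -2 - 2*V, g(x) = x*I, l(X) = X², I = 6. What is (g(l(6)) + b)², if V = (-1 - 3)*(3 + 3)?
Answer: 68644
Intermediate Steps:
V = -24 (V = -4*6 = -24)
g(x) = 6*x (g(x) = x*6 = 6*x)
b = 46 (b = -2 - 2*(-24) = -2 + 48 = 46)
(g(l(6)) + b)² = (6*6² + 46)² = (6*36 + 46)² = (216 + 46)² = 262² = 68644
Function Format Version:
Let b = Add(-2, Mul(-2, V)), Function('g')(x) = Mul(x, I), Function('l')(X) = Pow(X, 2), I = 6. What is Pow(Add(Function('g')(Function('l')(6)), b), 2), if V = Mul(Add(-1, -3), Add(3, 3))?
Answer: 68644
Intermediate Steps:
V = -24 (V = Mul(-4, 6) = -24)
Function('g')(x) = Mul(6, x) (Function('g')(x) = Mul(x, 6) = Mul(6, x))
b = 46 (b = Add(-2, Mul(-2, -24)) = Add(-2, 48) = 46)
Pow(Add(Function('g')(Function('l')(6)), b), 2) = Pow(Add(Mul(6, Pow(6, 2)), 46), 2) = Pow(Add(Mul(6, 36), 46), 2) = Pow(Add(216, 46), 2) = Pow(262, 2) = 68644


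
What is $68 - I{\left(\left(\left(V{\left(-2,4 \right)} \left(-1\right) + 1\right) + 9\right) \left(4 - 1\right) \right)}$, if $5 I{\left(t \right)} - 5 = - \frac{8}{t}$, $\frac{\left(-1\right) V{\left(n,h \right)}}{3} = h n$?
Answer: $\frac{7031}{105} \approx 66.962$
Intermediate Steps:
$V{\left(n,h \right)} = - 3 h n$
$I{\left(t \right)} = 1 - \frac{8}{5 t}$ ($I{\left(t \right)} = 1 + \frac{\left(-8\right) \frac{1}{t}}{5} = 1 - \frac{8}{5 t}$)
$68 - I{\left(\left(\left(V{\left(-2,4 \right)} \left(-1\right) + 1\right) + 9\right) \left(4 - 1\right) \right)} = 68 - \frac{- \frac{8}{5} + \left(\left(\left(-3\right) 4 \left(-2\right) \left(-1\right) + 1\right) + 9\right) \left(4 - 1\right)}{\left(\left(\left(-3\right) 4 \left(-2\right) \left(-1\right) + 1\right) + 9\right) \left(4 - 1\right)} = 68 - \frac{- \frac{8}{5} + \left(\left(24 \left(-1\right) + 1\right) + 9\right) 3}{\left(\left(24 \left(-1\right) + 1\right) + 9\right) 3} = 68 - \frac{- \frac{8}{5} + \left(\left(-24 + 1\right) + 9\right) 3}{\left(\left(-24 + 1\right) + 9\right) 3} = 68 - \frac{- \frac{8}{5} + \left(-23 + 9\right) 3}{\left(-23 + 9\right) 3} = 68 - \frac{- \frac{8}{5} - 42}{\left(-14\right) 3} = 68 - \frac{- \frac{8}{5} - 42}{-42} = 68 - \left(- \frac{1}{42}\right) \left(- \frac{218}{5}\right) = 68 - \frac{109}{105} = \frac{7031}{105}$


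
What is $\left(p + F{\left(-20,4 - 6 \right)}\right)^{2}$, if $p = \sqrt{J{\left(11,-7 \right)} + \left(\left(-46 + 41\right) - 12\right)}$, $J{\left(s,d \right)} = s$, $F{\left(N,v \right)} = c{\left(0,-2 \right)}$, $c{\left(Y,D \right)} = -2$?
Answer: $\left(2 - i \sqrt{6}\right)^{2} \approx -2.0 - 9.798 i$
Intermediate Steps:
$F{\left(N,v \right)} = -2$
$p = i \sqrt{6}$ ($p = \sqrt{11 + \left(\left(-46 + 41\right) - 12\right)} = \sqrt{11 - 17} = \sqrt{-6} = i \sqrt{6} \approx 2.4495 i$)
$\left(p + F{\left(-20,4 - 6 \right)}\right)^{2} = \left(i \sqrt{6} - 2\right)^{2} = \left(-2 + i \sqrt{6}\right)^{2}$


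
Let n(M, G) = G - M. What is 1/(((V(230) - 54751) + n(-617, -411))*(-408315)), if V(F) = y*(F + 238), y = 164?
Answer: -1/9067451205 ≈ -1.1028e-10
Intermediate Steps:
V(F) = 39032 + 164*F (V(F) = 164*(F + 238) = 164*(238 + F) = 39032 + 164*F)
1/(((V(230) - 54751) + n(-617, -411))*(-408315)) = 1/((((39032 + 164*230) - 54751) + (-411 - 1*(-617)))*(-408315)) = -1/408315/(((39032 + 37720) - 54751) + (-411 + 617)) = -1/408315/((76752 - 54751) + 206) = -1/408315/(22001 + 206) = -1/408315/22207 = (1/22207)*(-1/408315) = -1/9067451205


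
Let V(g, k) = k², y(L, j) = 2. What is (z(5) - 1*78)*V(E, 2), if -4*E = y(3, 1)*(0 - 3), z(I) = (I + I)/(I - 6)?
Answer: -352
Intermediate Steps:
z(I) = 2*I/(-6 + I) (z(I) = (2*I)/(-6 + I) = 2*I/(-6 + I))
E = 3/2 (E = -(0 - 3)/2 = -(-3)/2 = -¼*(-6) = 3/2 ≈ 1.5000)
(z(5) - 1*78)*V(E, 2) = (2*5/(-6 + 5) - 1*78)*2² = (2*5/(-1) - 78)*4 = (2*5*(-1) - 78)*4 = (-10 - 78)*4 = -88*4 = -352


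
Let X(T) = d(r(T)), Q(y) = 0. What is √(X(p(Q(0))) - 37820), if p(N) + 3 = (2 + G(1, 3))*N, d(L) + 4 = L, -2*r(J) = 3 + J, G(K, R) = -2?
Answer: 8*I*√591 ≈ 194.48*I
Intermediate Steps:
r(J) = -3/2 - J/2 (r(J) = -(3 + J)/2 = -3/2 - J/2)
d(L) = -4 + L
p(N) = -3 (p(N) = -3 + (2 - 2)*N = -3 + 0*N = -3 + 0 = -3)
X(T) = -11/2 - T/2 (X(T) = -4 + (-3/2 - T/2) = -11/2 - T/2)
√(X(p(Q(0))) - 37820) = √((-11/2 - ½*(-3)) - 37820) = √((-11/2 + 3/2) - 37820) = √(-4 - 37820) = √(-37824) = 8*I*√591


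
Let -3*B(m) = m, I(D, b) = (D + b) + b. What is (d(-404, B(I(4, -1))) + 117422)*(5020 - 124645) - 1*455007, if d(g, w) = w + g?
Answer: -13998653507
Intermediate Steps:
I(D, b) = D + 2*b
B(m) = -m/3
d(g, w) = g + w
(d(-404, B(I(4, -1))) + 117422)*(5020 - 124645) - 1*455007 = ((-404 - (4 + 2*(-1))/3) + 117422)*(5020 - 124645) - 1*455007 = ((-404 - (4 - 2)/3) + 117422)*(-119625) - 455007 = ((-404 - 1/3*2) + 117422)*(-119625) - 455007 = ((-404 - 2/3) + 117422)*(-119625) - 455007 = (-1214/3 + 117422)*(-119625) - 455007 = (351052/3)*(-119625) - 455007 = -13998198500 - 455007 = -13998653507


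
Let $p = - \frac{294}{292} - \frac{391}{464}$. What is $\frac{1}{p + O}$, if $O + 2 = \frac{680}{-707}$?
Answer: $- \frac{23947504}{115219397} \approx -0.20784$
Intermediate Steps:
$O = - \frac{2094}{707}$ ($O = -2 + \frac{680}{-707} = -2 + 680 \left(- \frac{1}{707}\right) = -2 - \frac{680}{707} = - \frac{2094}{707} \approx -2.9618$)
$p = - \frac{62647}{33872}$ ($p = \left(-294\right) \frac{1}{292} - \frac{391}{464} = - \frac{147}{146} - \frac{391}{464} = - \frac{62647}{33872} \approx -1.8495$)
$\frac{1}{p + O} = \frac{1}{- \frac{62647}{33872} - \frac{2094}{707}} = \frac{1}{- \frac{115219397}{23947504}} = - \frac{23947504}{115219397}$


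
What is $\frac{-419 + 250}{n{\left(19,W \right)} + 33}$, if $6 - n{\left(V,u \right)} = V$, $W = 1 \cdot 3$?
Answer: $- \frac{169}{20} \approx -8.45$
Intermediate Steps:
$W = 3$
$n{\left(V,u \right)} = 6 - V$
$\frac{-419 + 250}{n{\left(19,W \right)} + 33} = \frac{-419 + 250}{\left(6 - 19\right) + 33} = - \frac{169}{\left(6 - 19\right) + 33} = - \frac{169}{-13 + 33} = - \frac{169}{20}$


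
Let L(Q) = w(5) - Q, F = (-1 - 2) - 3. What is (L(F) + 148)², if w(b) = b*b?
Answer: 32041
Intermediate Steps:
w(b) = b²
F = -6 (F = -3 - 3 = -6)
L(Q) = 25 - Q (L(Q) = 5² - Q = 25 - Q)
(L(F) + 148)² = ((25 - 1*(-6)) + 148)² = ((25 + 6) + 148)² = (31 + 148)² = 179² = 32041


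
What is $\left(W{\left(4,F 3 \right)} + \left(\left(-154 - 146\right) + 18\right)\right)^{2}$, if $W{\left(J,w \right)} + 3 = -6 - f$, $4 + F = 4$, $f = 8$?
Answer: $89401$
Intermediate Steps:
$F = 0$ ($F = -4 + 4 = 0$)
$W{\left(J,w \right)} = -17$ ($W{\left(J,w \right)} = -3 - 14 = -17$)
$\left(W{\left(4,F 3 \right)} + \left(\left(-154 - 146\right) + 18\right)\right)^{2} = \left(-17 + \left(\left(-154 - 146\right) + 18\right)\right)^{2} = \left(-17 + \left(-300 + 18\right)\right)^{2} = \left(-17 - 282\right)^{2} = \left(-299\right)^{2} = 89401$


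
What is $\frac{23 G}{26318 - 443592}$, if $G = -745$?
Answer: $\frac{17135}{417274} \approx 0.041064$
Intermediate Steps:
$\frac{23 G}{26318 - 443592} = \frac{23 \left(-745\right)}{26318 - 443592} = - \frac{17135}{26318 - 443592} = - \frac{17135}{-417274} = \left(-17135\right) \left(- \frac{1}{417274}\right) = \frac{17135}{417274}$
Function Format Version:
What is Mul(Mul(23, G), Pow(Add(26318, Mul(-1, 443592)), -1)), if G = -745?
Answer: Rational(17135, 417274) ≈ 0.041064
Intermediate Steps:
Mul(Mul(23, G), Pow(Add(26318, Mul(-1, 443592)), -1)) = Mul(Mul(23, -745), Pow(Add(26318, Mul(-1, 443592)), -1)) = Mul(-17135, Pow(Add(26318, -443592), -1)) = Mul(-17135, Pow(-417274, -1)) = Mul(-17135, Rational(-1, 417274)) = Rational(17135, 417274)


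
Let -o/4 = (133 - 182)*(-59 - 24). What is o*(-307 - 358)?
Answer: 10818220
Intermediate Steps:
o = -16268 (o = -4*(133 - 182)*(-59 - 24) = -(-196)*(-83) = -4*4067 = -16268)
o*(-307 - 358) = -16268*(-307 - 358) = -16268*(-665) = 10818220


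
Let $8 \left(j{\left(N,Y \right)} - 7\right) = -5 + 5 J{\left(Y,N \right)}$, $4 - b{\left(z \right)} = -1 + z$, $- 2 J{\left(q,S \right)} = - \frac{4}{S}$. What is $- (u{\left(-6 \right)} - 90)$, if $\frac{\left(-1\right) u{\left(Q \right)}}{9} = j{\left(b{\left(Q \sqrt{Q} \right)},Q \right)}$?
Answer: $\frac{284589}{1928} - \frac{135 i \sqrt{6}}{482} \approx 147.61 - 0.68606 i$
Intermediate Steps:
$J{\left(q,S \right)} = \frac{2}{S}$ ($J{\left(q,S \right)} = - \frac{\left(-4\right) \frac{1}{S}}{2} = \frac{2}{S}$)
$b{\left(z \right)} = 5 - z$ ($b{\left(z \right)} = 4 - \left(-1 + z\right) = 5 - z$)
$j{\left(N,Y \right)} = \frac{51}{8} + \frac{5}{4 N}$ ($j{\left(N,Y \right)} = 7 + \frac{-5 + 5 \frac{2}{N}}{8} = 7 + \frac{-5 + \frac{10}{N}}{8} = 7 - \left(\frac{5}{8} - \frac{5}{4 N}\right) = \frac{51}{8} + \frac{5}{4 N}$)
$u{\left(Q \right)} = - \frac{9 \left(265 - 51 Q^{\frac{3}{2}}\right)}{8 \left(5 - Q^{\frac{3}{2}}\right)}$ ($u{\left(Q \right)} = - 9 \frac{10 + 51 \left(5 - Q \sqrt{Q}\right)}{8 \left(5 - Q \sqrt{Q}\right)} = - 9 \frac{10 + 51 \left(5 - Q^{\frac{3}{2}}\right)}{8 \left(5 - Q^{\frac{3}{2}}\right)} = - 9 \frac{10 - \left(-255 + 51 Q^{\frac{3}{2}}\right)}{8 \left(5 - Q^{\frac{3}{2}}\right)} = - 9 \frac{265 - 51 Q^{\frac{3}{2}}}{8 \left(5 - Q^{\frac{3}{2}}\right)} = - \frac{9 \left(265 - 51 Q^{\frac{3}{2}}\right)}{8 \left(5 - Q^{\frac{3}{2}}\right)}$)
$- (u{\left(-6 \right)} - 90) = - (\frac{9 \left(265 - 51 \left(-6\right)^{\frac{3}{2}}\right)}{8 \left(-5 + \left(-6\right)^{\frac{3}{2}}\right)} - 90) = - (\frac{9 \left(265 - 51 \left(- 6 i \sqrt{6}\right)\right)}{8 \left(-5 - 6 i \sqrt{6}\right)} - 90) = - (\frac{9 \left(265 + 306 i \sqrt{6}\right)}{8 \left(-5 - 6 i \sqrt{6}\right)} - 90) = - (-90 + \frac{9 \left(265 + 306 i \sqrt{6}\right)}{8 \left(-5 - 6 i \sqrt{6}\right)}) = 90 - \frac{9 \left(265 + 306 i \sqrt{6}\right)}{8 \left(-5 - 6 i \sqrt{6}\right)}$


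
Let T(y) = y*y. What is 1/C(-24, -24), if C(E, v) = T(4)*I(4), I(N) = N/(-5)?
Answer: -5/64 ≈ -0.078125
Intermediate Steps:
I(N) = -N/5 (I(N) = N*(-1/5) = -N/5)
T(y) = y**2
C(E, v) = -64/5 (C(E, v) = 4**2*(-1/5*4) = 16*(-4/5) = -64/5)
1/C(-24, -24) = 1/(-64/5) = -5/64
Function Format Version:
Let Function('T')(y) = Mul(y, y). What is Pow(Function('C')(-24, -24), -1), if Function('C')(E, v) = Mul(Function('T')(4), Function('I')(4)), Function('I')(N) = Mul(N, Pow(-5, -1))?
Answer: Rational(-5, 64) ≈ -0.078125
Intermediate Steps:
Function('I')(N) = Mul(Rational(-1, 5), N) (Function('I')(N) = Mul(N, Rational(-1, 5)) = Mul(Rational(-1, 5), N))
Function('T')(y) = Pow(y, 2)
Function('C')(E, v) = Rational(-64, 5) (Function('C')(E, v) = Mul(Pow(4, 2), Mul(Rational(-1, 5), 4)) = Mul(16, Rational(-4, 5)) = Rational(-64, 5))
Pow(Function('C')(-24, -24), -1) = Pow(Rational(-64, 5), -1) = Rational(-5, 64)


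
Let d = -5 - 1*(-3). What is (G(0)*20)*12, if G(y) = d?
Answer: -480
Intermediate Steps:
d = -2 (d = -5 + 3 = -2)
G(y) = -2
(G(0)*20)*12 = -2*20*12 = -40*12 = -480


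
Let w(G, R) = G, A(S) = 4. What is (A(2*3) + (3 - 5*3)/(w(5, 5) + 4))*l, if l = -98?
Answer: -784/3 ≈ -261.33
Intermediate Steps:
(A(2*3) + (3 - 5*3)/(w(5, 5) + 4))*l = (4 + (3 - 5*3)/(5 + 4))*(-98) = (4 + (3 - 15)/9)*(-98) = (4 + (⅑)*(-12))*(-98) = (4 - 4/3)*(-98) = (8/3)*(-98) = -784/3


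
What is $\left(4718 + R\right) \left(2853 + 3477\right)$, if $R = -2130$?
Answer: $16382040$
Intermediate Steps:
$\left(4718 + R\right) \left(2853 + 3477\right) = \left(4718 - 2130\right) \left(2853 + 3477\right) = 2588 \cdot 6330 = 16382040$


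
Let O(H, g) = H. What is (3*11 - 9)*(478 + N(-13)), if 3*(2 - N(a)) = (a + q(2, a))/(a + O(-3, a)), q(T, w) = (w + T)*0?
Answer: 23027/2 ≈ 11514.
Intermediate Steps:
q(T, w) = 0 (q(T, w) = (T + w)*0 = 0)
N(a) = 2 - a/(3*(-3 + a)) (N(a) = 2 - (a + 0)/(3*(a - 3)) = 2 - a/(3*(-3 + a)))
(3*11 - 9)*(478 + N(-13)) = (3*11 - 9)*(478 + (-18 + 5*(-13))/(3*(-3 - 13))) = (33 - 9)*(478 + (1/3)*(-18 - 65)/(-16)) = 24*(478 + (1/3)*(-1/16)*(-83)) = 24*(478 + 83/48) = 24*(23027/48) = 23027/2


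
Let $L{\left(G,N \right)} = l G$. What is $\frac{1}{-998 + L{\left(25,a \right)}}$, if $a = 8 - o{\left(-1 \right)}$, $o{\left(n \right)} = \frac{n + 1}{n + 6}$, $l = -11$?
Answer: $- \frac{1}{1273} \approx -0.00078555$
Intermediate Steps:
$o{\left(n \right)} = \frac{1 + n}{6 + n}$
$a = 8$ ($a = 8 - \frac{1 - 1}{6 - 1} = 8 - \frac{1}{5} \cdot 0 = 8 - 0 = 8 + 0 = 8$)
$L{\left(G,N \right)} = - 11 G$
$\frac{1}{-998 + L{\left(25,a \right)}} = \frac{1}{-998 - 275} = \frac{1}{-1273} = - \frac{1}{1273}$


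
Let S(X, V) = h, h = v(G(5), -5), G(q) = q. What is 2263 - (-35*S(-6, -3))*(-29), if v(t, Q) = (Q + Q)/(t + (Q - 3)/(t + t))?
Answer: 14039/3 ≈ 4679.7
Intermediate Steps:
v(t, Q) = 2*Q/(t + (-3 + Q)/(2*t)) (v(t, Q) = (2*Q)/(t + (-3 + Q)/((2*t))) = (2*Q)/(t + (-3 + Q)*(1/(2*t))) = (2*Q)/(t + (-3 + Q)/(2*t)) = 2*Q/(t + (-3 + Q)/(2*t)))
h = -50/21 (h = 4*(-5)*5/(-3 - 5 + 2*5²) = 4*(-5)*5/(-3 - 5 + 2*25) = 4*(-5)*5/(-3 - 5 + 50) = 4*(-5)*5/42 = 4*(-5)*5*(1/42) = -50/21 ≈ -2.3810)
S(X, V) = -50/21
2263 - (-35*S(-6, -3))*(-29) = 2263 - (-35*(-50/21))*(-29) = 2263 - 250*(-29)/3 = 2263 - 1*(-7250/3) = 2263 + 7250/3 = 14039/3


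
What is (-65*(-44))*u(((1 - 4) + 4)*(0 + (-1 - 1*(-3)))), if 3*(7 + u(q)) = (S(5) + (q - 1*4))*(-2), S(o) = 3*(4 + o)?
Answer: -203060/3 ≈ -67687.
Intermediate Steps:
S(o) = 12 + 3*o
u(q) = -67/3 - 2*q/3 (u(q) = -7 + (((12 + 3*5) + (q - 1*4))*(-2))/3 = -7 + (((12 + 15) + (q - 4))*(-2))/3 = -7 + ((27 + (-4 + q))*(-2))/3 = -7 + ((23 + q)*(-2))/3 = -7 + (-46 - 2*q)/3 = -7 + (-46/3 - 2*q/3) = -67/3 - 2*q/3)
(-65*(-44))*u(((1 - 4) + 4)*(0 + (-1 - 1*(-3)))) = (-65*(-44))*(-67/3 - 2*((1 - 4) + 4)*(0 + (-1 - 1*(-3)))/3) = 2860*(-67/3 - 2*(-3 + 4)*(0 + (-1 + 3))/3) = 2860*(-67/3 - 2*(0 + 2)/3) = 2860*(-67/3 - 2*2/3) = 2860*(-67/3 - ⅔*2) = 2860*(-67/3 - 4/3) = 2860*(-71/3) = -203060/3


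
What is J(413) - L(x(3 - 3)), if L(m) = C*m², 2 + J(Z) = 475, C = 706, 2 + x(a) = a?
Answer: -2351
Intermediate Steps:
x(a) = -2 + a
J(Z) = 473 (J(Z) = -2 + 475 = 473)
L(m) = 706*m²
J(413) - L(x(3 - 3)) = 473 - 706*(-2 + (3 - 3))² = 473 - 706*(-2 + 0)² = 473 - 706*(-2)² = 473 - 706*4 = 473 - 1*2824 = 473 - 2824 = -2351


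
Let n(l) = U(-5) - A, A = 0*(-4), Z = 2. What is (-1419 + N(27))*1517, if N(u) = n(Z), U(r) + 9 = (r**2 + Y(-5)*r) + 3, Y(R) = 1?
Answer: -2131385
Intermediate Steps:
U(r) = -6 + r + r**2 (U(r) = -9 + ((r**2 + 1*r) + 3) = -9 + ((r**2 + r) + 3) = -9 + ((r + r**2) + 3) = -9 + (3 + r + r**2) = -6 + r + r**2)
A = 0
n(l) = 14 (n(l) = (-6 - 5 + (-5)**2) - 1*0 = (-6 - 5 + 25) + 0 = 14 + 0 = 14)
N(u) = 14
(-1419 + N(27))*1517 = (-1419 + 14)*1517 = -1405*1517 = -2131385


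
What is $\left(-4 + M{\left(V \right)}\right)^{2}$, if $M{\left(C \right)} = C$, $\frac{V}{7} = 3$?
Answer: $289$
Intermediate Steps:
$V = 21$ ($V = 7 \cdot 3 = 21$)
$\left(-4 + M{\left(V \right)}\right)^{2} = \left(-4 + 21\right)^{2} = 17^{2} = 289$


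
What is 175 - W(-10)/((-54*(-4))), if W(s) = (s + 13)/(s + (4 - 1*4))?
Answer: 126001/720 ≈ 175.00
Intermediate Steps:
W(s) = (13 + s)/s (W(s) = (13 + s)/(s + (4 - 4)) = (13 + s)/(s + 0) = (13 + s)/s)
175 - W(-10)/((-54*(-4))) = 175 - (13 - 10)/(-10)/((-54*(-4))) = 175 - (-⅒*3)/216 = 175 - (-3)/(10*216) = 175 - 1*(-1/720) = 175 + 1/720 = 126001/720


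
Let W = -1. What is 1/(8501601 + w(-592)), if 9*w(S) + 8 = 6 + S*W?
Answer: 9/76514999 ≈ 1.1762e-7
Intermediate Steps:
w(S) = -2/9 - S/9 (w(S) = -8/9 + (6 + S*(-1))/9 = -8/9 + (6 - S)/9 = -8/9 + (⅔ - S/9) = -2/9 - S/9)
1/(8501601 + w(-592)) = 1/(8501601 + (-2/9 - ⅑*(-592))) = 1/(8501601 + (-2/9 + 592/9)) = 1/(8501601 + 590/9) = 1/(76514999/9) = 9/76514999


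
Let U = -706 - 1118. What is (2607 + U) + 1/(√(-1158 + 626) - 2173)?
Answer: 3697684790/4722461 - 2*I*√133/4722461 ≈ 783.0 - 4.8841e-6*I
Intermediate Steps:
U = -1824
(2607 + U) + 1/(√(-1158 + 626) - 2173) = (2607 - 1824) + 1/(√(-1158 + 626) - 2173) = 783 + 1/(√(-532) - 2173) = 783 + 1/(2*I*√133 - 2173) = 783 + 1/(-2173 + 2*I*√133)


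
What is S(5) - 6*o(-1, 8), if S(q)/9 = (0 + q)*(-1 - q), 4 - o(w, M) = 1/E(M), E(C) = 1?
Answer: -288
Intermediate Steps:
o(w, M) = 3 (o(w, M) = 4 - 1/1 = 4 - 1*1 = 4 - 1 = 3)
S(q) = 9*q*(-1 - q) (S(q) = 9*((0 + q)*(-1 - q)) = 9*(q*(-1 - q)) = 9*q*(-1 - q))
S(5) - 6*o(-1, 8) = -9*5*(1 + 5) - 6*3 = -9*5*6 - 18 = -270 - 18 = -288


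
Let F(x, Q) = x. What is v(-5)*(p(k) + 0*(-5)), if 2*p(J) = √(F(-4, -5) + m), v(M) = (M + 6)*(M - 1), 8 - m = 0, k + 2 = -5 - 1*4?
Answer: -6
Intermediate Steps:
k = -11 (k = -2 + (-5 - 1*4) = -2 + (-5 - 4) = -2 - 9 = -11)
m = 8 (m = 8 - 1*0 = 8 + 0 = 8)
v(M) = (-1 + M)*(6 + M) (v(M) = (6 + M)*(-1 + M) = (-1 + M)*(6 + M))
p(J) = 1 (p(J) = √(-4 + 8)/2 = √4/2 = (½)*2 = 1)
v(-5)*(p(k) + 0*(-5)) = (-6 + (-5)² + 5*(-5))*(1 + 0*(-5)) = (-6 + 25 - 25)*(1 + 0) = -6*1 = -6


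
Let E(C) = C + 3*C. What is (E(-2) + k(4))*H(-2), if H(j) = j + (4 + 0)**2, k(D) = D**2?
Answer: 112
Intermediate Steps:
E(C) = 4*C
H(j) = 16 + j (H(j) = j + 4**2 = j + 16 = 16 + j)
(E(-2) + k(4))*H(-2) = (4*(-2) + 4**2)*(16 - 2) = (-8 + 16)*14 = 8*14 = 112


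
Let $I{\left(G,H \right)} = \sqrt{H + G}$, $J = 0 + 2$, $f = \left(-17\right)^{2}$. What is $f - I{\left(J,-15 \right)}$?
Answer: $289 - i \sqrt{13} \approx 289.0 - 3.6056 i$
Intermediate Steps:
$f = 289$
$J = 2$
$I{\left(G,H \right)} = \sqrt{G + H}$
$f - I{\left(J,-15 \right)} = 289 - \sqrt{2 - 15} = 289 - \sqrt{-13} = 289 - i \sqrt{13}$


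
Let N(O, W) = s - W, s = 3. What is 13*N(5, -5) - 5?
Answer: 99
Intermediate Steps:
N(O, W) = 3 - W
13*N(5, -5) - 5 = 13*(3 - 1*(-5)) - 5 = 13*(3 + 5) - 5 = 13*8 - 5 = 104 - 5 = 99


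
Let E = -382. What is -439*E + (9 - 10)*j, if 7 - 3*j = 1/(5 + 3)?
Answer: 4024697/24 ≈ 1.6770e+5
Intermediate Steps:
j = 55/24 (j = 7/3 - 1/(3*(5 + 3)) = 7/3 - 1/3/8 = 7/3 - 1/3*1/8 = 7/3 - 1/24 = 55/24 ≈ 2.2917)
-439*E + (9 - 10)*j = -439*(-382) + (9 - 10)*(55/24) = 167698 - 1*55/24 = 167698 - 55/24 = 4024697/24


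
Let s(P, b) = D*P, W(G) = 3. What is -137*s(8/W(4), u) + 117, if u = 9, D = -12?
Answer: 4501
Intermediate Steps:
s(P, b) = -12*P
-137*s(8/W(4), u) + 117 = -(-1644)*8/3 + 117 = -137*(-32) + 117 = 4384 + 117 = 4501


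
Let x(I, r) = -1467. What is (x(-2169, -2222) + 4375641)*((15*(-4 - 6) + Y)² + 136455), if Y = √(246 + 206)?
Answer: 697273954818 - 2624504400*√113 ≈ 6.6938e+11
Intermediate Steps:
Y = 2*√113 (Y = √452 = 2*√113 ≈ 21.260)
(x(-2169, -2222) + 4375641)*((15*(-4 - 6) + Y)² + 136455) = (-1467 + 4375641)*((15*(-4 - 6) + 2*√113)² + 136455) = 4374174*((15*(-10) + 2*√113)² + 136455) = 4374174*((-150 + 2*√113)² + 136455) = 4374174*(136455 + (-150 + 2*√113)²) = 596877913170 + 4374174*(-150 + 2*√113)²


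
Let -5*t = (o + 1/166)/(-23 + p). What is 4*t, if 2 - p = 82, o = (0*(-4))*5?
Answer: 2/42745 ≈ 4.6789e-5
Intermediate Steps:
o = 0 (o = 0*5 = 0)
p = -80 (p = 2 - 1*82 = 2 - 82 = -80)
t = 1/85490 (t = -(0 + 1/166)/(5*(-23 - 80)) = -(0 + 1/166)/(5*(-103)) = -(-1)/(830*103) = -⅕*(-1/17098) = 1/85490 ≈ 1.1697e-5)
4*t = 4*(1/85490) = 2/42745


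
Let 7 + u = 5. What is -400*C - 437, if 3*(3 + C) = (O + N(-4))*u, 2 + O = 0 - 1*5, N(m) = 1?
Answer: -837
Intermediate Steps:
u = -2 (u = -7 + 5 = -2)
O = -7 (O = -2 + (0 - 1*5) = -2 + (0 - 5) = -2 - 5 = -7)
C = 1 (C = -3 + ((-7 + 1)*(-2))/3 = -3 + (-6*(-2))/3 = -3 + (⅓)*12 = -3 + 4 = 1)
-400*C - 437 = -400*1 - 437 = -400 - 437 = -837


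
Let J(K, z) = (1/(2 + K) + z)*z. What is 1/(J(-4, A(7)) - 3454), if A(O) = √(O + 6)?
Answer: -13764/47361911 + 2*√13/47361911 ≈ -0.00029046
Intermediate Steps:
A(O) = √(6 + O)
J(K, z) = z*(z + 1/(2 + K)) (J(K, z) = (z + 1/(2 + K))*z = z*(z + 1/(2 + K)))
1/(J(-4, A(7)) - 3454) = 1/(√(6 + 7)*(1 + 2*√(6 + 7) - 4*√(6 + 7))/(2 - 4) - 3454) = 1/(√13*(1 + 2*√13 - 4*√13)/(-2) - 3454) = 1/(√13*(-½)*(1 - 2*√13) - 3454) = 1/(-√13*(1 - 2*√13)/2 - 3454) = 1/(-3454 - √13*(1 - 2*√13)/2)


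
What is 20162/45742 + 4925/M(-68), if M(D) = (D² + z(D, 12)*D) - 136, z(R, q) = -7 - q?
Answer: 34181571/26438876 ≈ 1.2929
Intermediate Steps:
M(D) = -136 + D² - 19*D (M(D) = (D² + (-7 - 1*12)*D) - 136 = (D² + (-7 - 12)*D) - 136 = (D² - 19*D) - 136 = -136 + D² - 19*D)
20162/45742 + 4925/M(-68) = 20162/45742 + 4925/(-136 + (-68)² - 19*(-68)) = 20162*(1/45742) + 4925/(-136 + 4624 + 1292) = 10081/22871 + 4925/5780 = 10081/22871 + 4925*(1/5780) = 10081/22871 + 985/1156 = 34181571/26438876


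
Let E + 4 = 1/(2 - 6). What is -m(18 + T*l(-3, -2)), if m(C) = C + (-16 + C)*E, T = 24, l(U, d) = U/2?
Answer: -253/2 ≈ -126.50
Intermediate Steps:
E = -17/4 (E = -4 + 1/(2 - 6) = -4 + 1/(-4) = -4 - ¼ = -17/4 ≈ -4.2500)
l(U, d) = U/2 (l(U, d) = U*(½) = U/2)
m(C) = 68 - 13*C/4 (m(C) = C + (-16 + C)*(-17/4) = C + (68 - 17*C/4) = 68 - 13*C/4)
-m(18 + T*l(-3, -2)) = -(68 - 13*(18 + 24*((½)*(-3)))/4) = -(68 - 13*(18 + 24*(-3/2))/4) = -(68 - 13*(18 - 36)/4) = -(68 - 13/4*(-18)) = -(68 + 117/2) = -1*253/2 = -253/2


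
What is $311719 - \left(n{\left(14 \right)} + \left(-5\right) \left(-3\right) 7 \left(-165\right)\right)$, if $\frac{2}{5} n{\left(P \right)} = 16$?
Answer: $329004$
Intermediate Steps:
$n{\left(P \right)} = 40$ ($n{\left(P \right)} = \frac{5}{2} \cdot 16 = 40$)
$311719 - \left(n{\left(14 \right)} + \left(-5\right) \left(-3\right) 7 \left(-165\right)\right) = 311719 - \left(40 + \left(-5\right) \left(-3\right) 7 \left(-165\right)\right) = 311719 - \left(40 + 15 \cdot 7 \left(-165\right)\right) = 311719 - \left(40 + 105 \left(-165\right)\right) = 311719 - \left(40 - 17325\right) = 311719 - -17285 = 311719 + 17285 = 329004$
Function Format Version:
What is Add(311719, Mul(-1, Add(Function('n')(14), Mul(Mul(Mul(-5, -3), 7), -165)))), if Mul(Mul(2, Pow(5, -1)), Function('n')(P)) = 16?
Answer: 329004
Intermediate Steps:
Function('n')(P) = 40 (Function('n')(P) = Mul(Rational(5, 2), 16) = 40)
Add(311719, Mul(-1, Add(Function('n')(14), Mul(Mul(Mul(-5, -3), 7), -165)))) = Add(311719, Mul(-1, Add(40, Mul(Mul(Mul(-5, -3), 7), -165)))) = Add(311719, Mul(-1, Add(40, Mul(Mul(15, 7), -165)))) = Add(311719, Mul(-1, Add(40, Mul(105, -165)))) = Add(311719, Mul(-1, Add(40, -17325))) = Add(311719, Mul(-1, -17285)) = Add(311719, 17285) = 329004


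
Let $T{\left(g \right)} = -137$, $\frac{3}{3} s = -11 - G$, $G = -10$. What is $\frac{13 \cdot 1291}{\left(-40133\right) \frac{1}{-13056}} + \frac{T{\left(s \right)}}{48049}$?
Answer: $\frac{10528436029331}{1928350517} \approx 5459.8$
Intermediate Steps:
$s = -1$ ($s = -11 - -10 = -11 + 10 = -1$)
$\frac{13 \cdot 1291}{\left(-40133\right) \frac{1}{-13056}} + \frac{T{\left(s \right)}}{48049} = \frac{13 \cdot 1291}{\left(-40133\right) \frac{1}{-13056}} - \frac{137}{48049} = \frac{16783}{\left(-40133\right) \left(- \frac{1}{13056}\right)} - \frac{137}{48049} = \frac{16783}{\frac{40133}{13056}} - \frac{137}{48049} = 16783 \cdot \frac{13056}{40133} - \frac{137}{48049} = \frac{219118848}{40133} - \frac{137}{48049} = \frac{10528436029331}{1928350517}$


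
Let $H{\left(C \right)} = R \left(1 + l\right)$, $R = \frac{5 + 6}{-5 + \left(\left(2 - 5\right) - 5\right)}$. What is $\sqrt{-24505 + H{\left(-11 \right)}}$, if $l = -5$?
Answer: $\frac{i \sqrt{4140773}}{13} \approx 156.53 i$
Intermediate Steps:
$R = - \frac{11}{13}$ ($R = \frac{11}{-5 - 8} = \frac{11}{-13} = 11 \left(- \frac{1}{13}\right) = - \frac{11}{13} \approx -0.84615$)
$H{\left(C \right)} = \frac{44}{13}$ ($H{\left(C \right)} = - \frac{11 \left(1 - 5\right)}{13} = \left(- \frac{11}{13}\right) \left(-4\right) = \frac{44}{13}$)
$\sqrt{-24505 + H{\left(-11 \right)}} = \sqrt{-24505 + \frac{44}{13}} = \sqrt{- \frac{318521}{13}} = \frac{i \sqrt{4140773}}{13}$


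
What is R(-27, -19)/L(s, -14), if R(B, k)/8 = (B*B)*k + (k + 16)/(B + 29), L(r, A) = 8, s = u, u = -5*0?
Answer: -27705/2 ≈ -13853.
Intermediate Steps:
u = 0
s = 0
R(B, k) = 8*k*B² + 8*(16 + k)/(29 + B) (R(B, k) = 8*((B*B)*k + (k + 16)/(B + 29)) = 8*(B²*k + (16 + k)/(29 + B)) = 8*(k*B² + (16 + k)/(29 + B)) = 8*k*B² + 8*(16 + k)/(29 + B))
R(-27, -19)/L(s, -14) = (8*(16 - 19 - 19*(-27)³ + 29*(-19)*(-27)²)/(29 - 27))/8 = (8*(16 - 19 - 19*(-19683) + 29*(-19)*729)/2)*(⅛) = (8*(½)*(16 - 19 + 373977 - 401679))*(⅛) = (8*(½)*(-27705))*(⅛) = -110820*⅛ = -27705/2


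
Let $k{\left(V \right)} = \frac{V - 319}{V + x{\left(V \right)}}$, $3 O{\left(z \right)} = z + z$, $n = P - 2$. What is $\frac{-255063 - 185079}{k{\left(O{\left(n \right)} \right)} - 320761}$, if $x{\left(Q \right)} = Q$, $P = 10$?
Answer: $\frac{129216}{94177} \approx 1.3721$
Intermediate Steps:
$n = 8$ ($n = 10 - 2 = 8$)
$O{\left(z \right)} = \frac{2 z}{3}$ ($O{\left(z \right)} = \frac{z + z}{3} = \frac{2 z}{3}$)
$k{\left(V \right)} = \frac{-319 + V}{2 V}$ ($k{\left(V \right)} = \frac{V - 319}{V + V} = \frac{-319 + V}{2 V}$)
$\frac{-255063 - 185079}{k{\left(O{\left(n \right)} \right)} - 320761} = \frac{-255063 - 185079}{\frac{-319 + \frac{2}{3} \cdot 8}{2 \cdot \frac{2}{3} \cdot 8} - 320761} = - \frac{440142}{\frac{-319 + \frac{16}{3}}{2 \cdot \frac{16}{3}} - 320761} = - \frac{440142}{\frac{1}{2} \cdot \frac{3}{16} \left(- \frac{941}{3}\right) - 320761} = - \frac{440142}{- \frac{941}{32} - 320761} = - \frac{440142}{- \frac{10265293}{32}} = \left(-440142\right) \left(- \frac{32}{10265293}\right) = \frac{129216}{94177}$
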